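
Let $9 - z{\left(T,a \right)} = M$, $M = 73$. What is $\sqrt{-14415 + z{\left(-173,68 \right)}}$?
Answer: $i \sqrt{14479} \approx 120.33 i$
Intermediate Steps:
$z{\left(T,a \right)} = -64$ ($z{\left(T,a \right)} = 9 - 73 = -64$)
$\sqrt{-14415 + z{\left(-173,68 \right)}} = \sqrt{-14415 - 64} = \sqrt{-14479} = i \sqrt{14479}$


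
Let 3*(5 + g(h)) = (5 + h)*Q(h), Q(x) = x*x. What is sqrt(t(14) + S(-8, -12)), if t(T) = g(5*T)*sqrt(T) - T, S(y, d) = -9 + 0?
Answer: sqrt(-23 + 122495*sqrt(14)) ≈ 676.99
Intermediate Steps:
Q(x) = x**2
S(y, d) = -9
g(h) = -5 + h**2*(5 + h)/3 (g(h) = -5 + ((5 + h)*h**2)/3 = -5 + (h**2*(5 + h))/3 = -5 + h**2*(5 + h)/3)
t(T) = -T + sqrt(T)*(-5 + 125*T**2/3 + 125*T**3/3) (t(T) = (-5 + (5*T)**3/3 + 5*(5*T)**2/3)*sqrt(T) - T = (-5 + (125*T**3)/3 + 5*(25*T**2)/3)*sqrt(T) - T = (-5 + 125*T**3/3 + 125*T**2/3)*sqrt(T) - T = (-5 + 125*T**2/3 + 125*T**3/3)*sqrt(T) - T = sqrt(T)*(-5 + 125*T**2/3 + 125*T**3/3) - T = -T + sqrt(T)*(-5 + 125*T**2/3 + 125*T**3/3))
sqrt(t(14) + S(-8, -12)) = sqrt((-1*14 + 5*sqrt(14)*(-3 + 25*14**2 + 25*14**3)/3) - 9) = sqrt((-14 + 5*sqrt(14)*(-3 + 25*196 + 25*2744)/3) - 9) = sqrt((-14 + 5*sqrt(14)*(-3 + 4900 + 68600)/3) - 9) = sqrt((-14 + (5/3)*sqrt(14)*73497) - 9) = sqrt((-14 + 122495*sqrt(14)) - 9) = sqrt(-23 + 122495*sqrt(14))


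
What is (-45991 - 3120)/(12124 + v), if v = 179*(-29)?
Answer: -49111/6933 ≈ -7.0837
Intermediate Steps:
v = -5191
(-45991 - 3120)/(12124 + v) = (-45991 - 3120)/(12124 - 5191) = -49111/6933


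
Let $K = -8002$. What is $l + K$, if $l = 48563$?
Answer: $40561$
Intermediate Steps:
$l + K = 48563 - 8002 = 40561$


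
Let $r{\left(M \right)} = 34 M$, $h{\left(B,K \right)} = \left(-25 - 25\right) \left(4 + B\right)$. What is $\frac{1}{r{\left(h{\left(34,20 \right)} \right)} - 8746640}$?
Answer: $- \frac{1}{8811240} \approx -1.1349 \cdot 10^{-7}$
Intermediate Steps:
$h{\left(B,K \right)} = -200 - 50 B$ ($h{\left(B,K \right)} = - 50 \left(4 + B\right) = -200 - 50 B$)
$\frac{1}{r{\left(h{\left(34,20 \right)} \right)} - 8746640} = \frac{1}{34 \left(-200 - 1700\right) - 8746640} = \frac{1}{34 \left(-1900\right) - 8746640} = \frac{1}{-64600 - 8746640} = \frac{1}{-8811240} = - \frac{1}{8811240}$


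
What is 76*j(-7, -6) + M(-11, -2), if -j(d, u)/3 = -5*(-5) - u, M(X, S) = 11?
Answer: -7057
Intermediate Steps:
j(d, u) = -75 + 3*u (j(d, u) = -3*(-5*(-5) - u) = -3*(25 - u) = -75 + 3*u)
76*j(-7, -6) + M(-11, -2) = 76*(-75 + 3*(-6)) + 11 = 76*(-75 - 18) + 11 = 76*(-93) + 11 = -7068 + 11 = -7057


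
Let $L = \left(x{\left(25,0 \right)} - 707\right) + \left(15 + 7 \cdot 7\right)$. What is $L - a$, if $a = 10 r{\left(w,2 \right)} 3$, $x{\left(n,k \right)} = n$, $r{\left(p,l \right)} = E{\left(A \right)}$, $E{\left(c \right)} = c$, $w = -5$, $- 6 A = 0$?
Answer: $-618$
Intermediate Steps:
$A = 0$ ($A = \left(- \frac{1}{6}\right) 0 = 0$)
$r{\left(p,l \right)} = 0$
$a = 0$ ($a = 10 \cdot 0 \cdot 3 = 0 \cdot 3 = 0$)
$L = -618$ ($L = \left(25 - 707\right) + \left(15 + 7 \cdot 7\right) = -682 + \left(15 + 49\right) = -682 + 64 = -618$)
$L - a = -618 - 0 = -618 + 0 = -618$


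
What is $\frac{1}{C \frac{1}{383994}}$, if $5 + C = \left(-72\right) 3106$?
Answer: $- \frac{383994}{223637} \approx -1.717$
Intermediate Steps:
$C = -223637$ ($C = -5 - 223632 = -223637$)
$\frac{1}{C \frac{1}{383994}} = \frac{1}{\left(-223637\right) \frac{1}{383994}} = \frac{1}{- \frac{223637}{383994}} = - \frac{383994}{223637}$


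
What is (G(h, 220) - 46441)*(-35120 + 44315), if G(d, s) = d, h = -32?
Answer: -427319235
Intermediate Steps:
(G(h, 220) - 46441)*(-35120 + 44315) = (-32 - 46441)*(-35120 + 44315) = -46473*9195 = -427319235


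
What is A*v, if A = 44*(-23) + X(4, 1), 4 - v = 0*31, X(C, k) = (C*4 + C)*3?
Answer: -3808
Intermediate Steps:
X(C, k) = 15*C (X(C, k) = (4*C + C)*3 = (5*C)*3 = 15*C)
v = 4 (v = 4 - 0*31 = 4 - 1*0 = 4 + 0 = 4)
A = -952 (A = 44*(-23) + 15*4 = -1012 + 60 = -952)
A*v = -952*4 = -3808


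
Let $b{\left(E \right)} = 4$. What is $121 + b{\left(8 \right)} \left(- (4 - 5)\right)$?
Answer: $125$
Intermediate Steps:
$121 + b{\left(8 \right)} \left(- (4 - 5)\right) = 121 + 4 \left(- (4 - 5)\right) = 121 + 4 \left(\left(-1\right) \left(-1\right)\right) = 121 + 4 \cdot 1 = 121 + 4 = 125$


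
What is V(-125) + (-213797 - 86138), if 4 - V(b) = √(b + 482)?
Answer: -299931 - √357 ≈ -2.9995e+5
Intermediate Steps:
V(b) = 4 - √(482 + b) (V(b) = 4 - √(b + 482) = 4 - √(482 + b))
V(-125) + (-213797 - 86138) = (4 - √(482 - 125)) + (-213797 - 86138) = (4 - √357) - 299935 = -299931 - √357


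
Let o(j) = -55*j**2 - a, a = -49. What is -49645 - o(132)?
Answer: 908626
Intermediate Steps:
o(j) = 49 - 55*j**2 (o(j) = -55*j**2 - 1*(-49) = -55*j**2 + 49 = 49 - 55*j**2)
-49645 - o(132) = -49645 - (49 - 55*132**2) = -49645 - (49 - 55*17424) = -49645 - (49 - 958320) = -49645 - 1*(-958271) = -49645 + 958271 = 908626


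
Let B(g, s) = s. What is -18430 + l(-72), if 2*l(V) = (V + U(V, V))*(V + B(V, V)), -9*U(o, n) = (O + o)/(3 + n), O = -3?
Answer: -304458/23 ≈ -13237.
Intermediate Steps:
U(o, n) = -(-3 + o)/(9*(3 + n))
l(V) = V*(V + (3 - V)/(9*(3 + V))) (l(V) = ((V + (3 - V)/(9*(3 + V)))*(V + V))/2 = ((V + (3 - V)/(9*(3 + V)))*(2*V))/2 = (2*V*(V + (3 - V)/(9*(3 + V))))/2 = V*(V + (3 - V)/(9*(3 + V))))
-18430 + l(-72) = -18430 + (1/9)*(-72)*(3 - 1*(-72) + 9*(-72)*(3 - 72))/(3 - 72) = -18430 + (1/9)*(-72)*(3 + 72 + 9*(-72)*(-69))/(-69) = -18430 + (1/9)*(-72)*(-1/69)*(3 + 72 + 44712) = -18430 + (1/9)*(-72)*(-1/69)*44787 = -18430 + 119432/23 = -304458/23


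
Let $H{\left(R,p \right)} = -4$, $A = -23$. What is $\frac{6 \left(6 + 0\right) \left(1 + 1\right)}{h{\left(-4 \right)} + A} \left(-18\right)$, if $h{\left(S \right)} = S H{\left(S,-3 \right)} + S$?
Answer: $\frac{1296}{11} \approx 117.82$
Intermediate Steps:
$h{\left(S \right)} = - 3 S$ ($h{\left(S \right)} = S \left(-4\right) + S = - 4 S + S = - 3 S$)
$\frac{6 \left(6 + 0\right) \left(1 + 1\right)}{h{\left(-4 \right)} + A} \left(-18\right) = \frac{6 \left(6 + 0\right) \left(1 + 1\right)}{\left(-3\right) \left(-4\right) - 23} \left(-18\right) = \frac{6 \cdot 6 \cdot 2}{12 - 23} \left(-18\right) = \frac{6 \cdot 12}{-11} \left(-18\right) = 72 \left(- \frac{1}{11}\right) \left(-18\right) = \left(- \frac{72}{11}\right) \left(-18\right) = \frac{1296}{11}$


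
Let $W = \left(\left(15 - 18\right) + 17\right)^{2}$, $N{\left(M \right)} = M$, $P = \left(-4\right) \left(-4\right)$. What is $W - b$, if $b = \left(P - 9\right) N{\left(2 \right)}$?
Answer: $182$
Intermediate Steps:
$P = 16$
$b = 14$ ($b = \left(16 - 9\right) 2 = 7 \cdot 2 = 14$)
$W = 196$ ($W = \left(\left(15 - 18\right) + 17\right)^{2} = \left(-3 + 17\right)^{2} = 14^{2} = 196$)
$W - b = 196 - 14 = 182$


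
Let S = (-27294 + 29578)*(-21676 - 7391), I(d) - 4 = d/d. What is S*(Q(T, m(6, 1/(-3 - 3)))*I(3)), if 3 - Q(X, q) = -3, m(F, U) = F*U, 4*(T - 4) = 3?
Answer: -1991670840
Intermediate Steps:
T = 19/4 (T = 4 + (¼)*3 = 4 + ¾ = 19/4 ≈ 4.7500)
I(d) = 5 (I(d) = 4 + d/d = 4 + 1 = 5)
S = -66389028 (S = 2284*(-29067) = -66389028)
Q(X, q) = 6 (Q(X, q) = 3 - 1*(-3) = 3 + 3 = 6)
S*(Q(T, m(6, 1/(-3 - 3)))*I(3)) = -398334168*5 = -66389028*30 = -1991670840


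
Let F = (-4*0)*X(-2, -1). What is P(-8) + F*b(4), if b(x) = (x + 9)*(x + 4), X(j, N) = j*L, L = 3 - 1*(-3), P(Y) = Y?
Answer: -8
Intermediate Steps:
L = 6 (L = 3 + 3 = 6)
X(j, N) = 6*j (X(j, N) = j*6 = 6*j)
b(x) = (4 + x)*(9 + x) (b(x) = (9 + x)*(4 + x) = (4 + x)*(9 + x))
F = 0 (F = (-4*0)*(6*(-2)) = 0*(-12) = 0)
P(-8) + F*b(4) = -8 + 0*(36 + 4² + 13*4) = -8 + 0*(36 + 16 + 52) = -8 + 0*104 = -8 + 0 = -8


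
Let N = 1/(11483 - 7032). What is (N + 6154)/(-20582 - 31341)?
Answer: -27391455/231109273 ≈ -0.11852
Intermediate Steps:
N = 1/4451 ≈ 0.00022467
(N + 6154)/(-20582 - 31341) = (1/4451 + 6154)/(-20582 - 31341) = (27391455/4451)/(-51923) = (27391455/4451)*(-1/51923) = -27391455/231109273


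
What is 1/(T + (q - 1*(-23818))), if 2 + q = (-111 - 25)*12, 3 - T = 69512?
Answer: -1/47325 ≈ -2.1130e-5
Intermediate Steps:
T = -69509 (T = 3 - 1*69512 = 3 - 69512 = -69509)
q = -1634 (q = -2 + (-111 - 25)*12 = -2 - 136*12 = -2 - 1632 = -1634)
1/(T + (q - 1*(-23818))) = 1/(-69509 + (-1634 - 1*(-23818))) = 1/(-69509 + (-1634 + 23818)) = 1/(-69509 + 22184) = 1/(-47325) = -1/47325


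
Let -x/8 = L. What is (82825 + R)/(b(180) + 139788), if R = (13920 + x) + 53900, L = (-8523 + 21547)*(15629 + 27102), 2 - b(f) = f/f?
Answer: -4452077707/139789 ≈ -31849.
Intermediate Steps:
b(f) = 1 (b(f) = 2 - f/f = 2 - 1*1 = 2 - 1 = 1)
L = 556528544 (L = 13024*42731 = 556528544)
x = -4452228352 (x = -8*556528544 = -4452228352)
R = -4452160532 (R = (13920 - 4452228352) + 53900 = -4452214432 + 53900 = -4452160532)
(82825 + R)/(b(180) + 139788) = (82825 - 4452160532)/(1 + 139788) = -4452077707/139789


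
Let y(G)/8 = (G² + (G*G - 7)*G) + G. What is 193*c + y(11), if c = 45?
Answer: 19773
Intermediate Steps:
y(G) = 8*G + 8*G² + 8*G*(-7 + G²) (y(G) = 8*((G² + (G*G - 7)*G) + G) = 8*((G² + (G² - 7)*G) + G) = 8*((G² + (-7 + G²)*G) + G) = 8*((G² + G*(-7 + G²)) + G) = 8*(G + G² + G*(-7 + G²)) = 8*G + 8*G² + 8*G*(-7 + G²))
193*c + y(11) = 193*45 + 8*11*(-6 + 11 + 11²) = 8685 + 8*11*(-6 + 11 + 121) = 8685 + 8*11*126 = 8685 + 11088 = 19773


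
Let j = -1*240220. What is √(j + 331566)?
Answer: √91346 ≈ 302.23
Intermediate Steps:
j = -240220
√(j + 331566) = √(-240220 + 331566) = √91346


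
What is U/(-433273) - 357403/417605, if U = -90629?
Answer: -117005946474/180936971165 ≈ -0.64667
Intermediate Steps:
U/(-433273) - 357403/417605 = -90629/(-433273) - 357403/417605 = -90629*(-1/433273) - 357403*1/417605 = 90629/433273 - 357403/417605 = -117005946474/180936971165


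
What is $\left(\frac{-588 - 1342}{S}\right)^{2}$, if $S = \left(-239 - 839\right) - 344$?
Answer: $\frac{931225}{505521} \approx 1.8421$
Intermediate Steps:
$S = -1422$ ($S = -1078 - 344 = -1422$)
$\left(\frac{-588 - 1342}{S}\right)^{2} = \left(\frac{-588 - 1342}{-1422}\right)^{2} = \left(\left(-1930\right) \left(- \frac{1}{1422}\right)\right)^{2} = \left(\frac{965}{711}\right)^{2} = \frac{931225}{505521}$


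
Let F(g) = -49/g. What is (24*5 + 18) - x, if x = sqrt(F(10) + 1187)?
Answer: 138 - sqrt(118210)/10 ≈ 103.62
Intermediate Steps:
x = sqrt(118210)/10 (x = sqrt(-49/10 + 1187) = sqrt(11821/10) = sqrt(118210)/10 ≈ 34.382)
(24*5 + 18) - x = (24*5 + 18) - sqrt(118210)/10 = (120 + 18) - sqrt(118210)/10 = 138 - sqrt(118210)/10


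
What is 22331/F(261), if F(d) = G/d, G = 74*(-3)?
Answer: -1942797/74 ≈ -26254.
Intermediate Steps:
G = -222
F(d) = -222/d
22331/F(261) = 22331/((-222/261)) = 22331/((-222*1/261)) = 22331/(-74/87) = 22331*(-87/74) = -1942797/74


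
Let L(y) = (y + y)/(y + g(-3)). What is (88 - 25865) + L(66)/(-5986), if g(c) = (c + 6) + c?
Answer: -77150562/2993 ≈ -25777.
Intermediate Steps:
g(c) = 6 + 2*c (g(c) = (6 + c) + c = 6 + 2*c)
L(y) = 2 (L(y) = (y + y)/(y + (6 + 2*(-3))) = (2*y)/(y + (6 - 6)) = (2*y)/(y + 0) = (2*y)/y = 2)
(88 - 25865) + L(66)/(-5986) = (88 - 25865) + 2/(-5986) = -25777 + 2*(-1/5986) = -25777 - 1/2993 = -77150562/2993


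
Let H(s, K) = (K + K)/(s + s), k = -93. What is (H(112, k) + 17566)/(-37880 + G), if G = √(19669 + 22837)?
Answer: -9315160765/20087926516 - 1967299*√42506/160703412128 ≈ -0.46624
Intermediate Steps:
G = √42506 ≈ 206.17
H(s, K) = K/s (H(s, K) = (2*K)/((2*s)) = (2*K)*(1/(2*s)) = K/s)
(H(112, k) + 17566)/(-37880 + G) = (-93/112 + 17566)/(-37880 + √42506) = 1967299/(112*(-37880 + √42506))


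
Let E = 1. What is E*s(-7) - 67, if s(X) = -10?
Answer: -77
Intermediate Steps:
E*s(-7) - 67 = 1*(-10) - 67 = -10 - 67 = -77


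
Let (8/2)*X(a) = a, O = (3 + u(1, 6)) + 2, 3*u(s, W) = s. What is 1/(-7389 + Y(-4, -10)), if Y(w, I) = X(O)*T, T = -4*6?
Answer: -1/7421 ≈ -0.00013475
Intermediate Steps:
T = -24
u(s, W) = s/3
O = 16/3 (O = (3 + (⅓)*1) + 2 = (3 + ⅓) + 2 = 10/3 + 2 = 16/3 ≈ 5.3333)
X(a) = a/4
Y(w, I) = -32 (Y(w, I) = ((¼)*(16/3))*(-24) = (4/3)*(-24) = -32)
1/(-7389 + Y(-4, -10)) = 1/(-7389 - 32) = 1/(-7421) = -1/7421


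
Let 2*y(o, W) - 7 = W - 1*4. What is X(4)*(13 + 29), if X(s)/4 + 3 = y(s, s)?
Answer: 84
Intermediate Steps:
y(o, W) = 3/2 + W/2 (y(o, W) = 7/2 + (W - 1*4)/2 = 7/2 + (W - 4)/2 = 7/2 + (-4 + W)/2 = 7/2 + (-2 + W/2) = 3/2 + W/2)
X(s) = -6 + 2*s (X(s) = -12 + 4*(3/2 + s/2) = -12 + (6 + 2*s) = -6 + 2*s)
X(4)*(13 + 29) = (-6 + 2*4)*(13 + 29) = (-6 + 8)*42 = 2*42 = 84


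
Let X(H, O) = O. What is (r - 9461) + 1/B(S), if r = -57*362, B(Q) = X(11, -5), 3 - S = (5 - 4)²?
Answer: -150476/5 ≈ -30095.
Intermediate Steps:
S = 2 (S = 3 - (5 - 4)² = 3 - 1*1² = 3 - 1*1 = 3 - 1 = 2)
B(Q) = -5
r = -20634
(r - 9461) + 1/B(S) = (-20634 - 9461) + 1/(-5) = -30095 - ⅕ = -150476/5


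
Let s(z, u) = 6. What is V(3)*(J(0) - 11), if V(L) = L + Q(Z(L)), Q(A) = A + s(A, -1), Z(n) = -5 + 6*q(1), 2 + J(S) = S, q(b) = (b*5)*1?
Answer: -442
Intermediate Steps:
q(b) = 5*b (q(b) = (5*b)*1 = 5*b)
J(S) = -2 + S
Z(n) = 25 (Z(n) = -5 + 6*(5*1) = -5 + 6*5 = -5 + 30 = 25)
Q(A) = 6 + A (Q(A) = A + 6 = 6 + A)
V(L) = 31 + L (V(L) = L + (6 + 25) = L + 31 = 31 + L)
V(3)*(J(0) - 11) = (31 + 3)*((-2 + 0) - 11) = 34*(-2 - 11) = 34*(-13) = -442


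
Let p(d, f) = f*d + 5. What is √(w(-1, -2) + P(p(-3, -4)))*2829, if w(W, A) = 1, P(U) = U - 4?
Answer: 2829*√14 ≈ 10585.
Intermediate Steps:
p(d, f) = 5 + d*f (p(d, f) = d*f + 5 = 5 + d*f)
P(U) = -4 + U
√(w(-1, -2) + P(p(-3, -4)))*2829 = √(1 + (-4 + (5 - 3*(-4))))*2829 = √(1 + (-4 + (5 + 12)))*2829 = √(1 + (-4 + 17))*2829 = √(1 + 13)*2829 = √14*2829 = 2829*√14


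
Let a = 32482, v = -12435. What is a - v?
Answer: 44917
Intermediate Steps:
a - v = 32482 - 1*(-12435) = 32482 + 12435 = 44917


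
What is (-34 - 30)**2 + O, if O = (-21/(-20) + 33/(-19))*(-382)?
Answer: 828091/190 ≈ 4358.4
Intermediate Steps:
O = 49851/190 (O = (-21*(-1/20) + 33*(-1/19))*(-382) = (21/20 - 33/19)*(-382) = -261/380*(-382) = 49851/190 ≈ 262.37)
(-34 - 30)**2 + O = (-34 - 30)**2 + 49851/190 = (-64)**2 + 49851/190 = 4096 + 49851/190 = 828091/190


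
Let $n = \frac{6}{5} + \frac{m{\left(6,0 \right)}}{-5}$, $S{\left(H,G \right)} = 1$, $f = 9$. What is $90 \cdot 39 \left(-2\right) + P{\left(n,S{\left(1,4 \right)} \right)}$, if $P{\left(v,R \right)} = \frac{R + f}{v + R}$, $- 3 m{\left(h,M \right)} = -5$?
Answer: $- \frac{98205}{14} \approx -7014.6$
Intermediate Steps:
$m{\left(h,M \right)} = \frac{5}{3}$ ($m{\left(h,M \right)} = \left(- \frac{1}{3}\right) \left(-5\right) = \frac{5}{3}$)
$n = \frac{13}{15}$ ($n = \frac{6}{5} + \frac{5}{3 \left(-5\right)} = 6 \cdot \frac{1}{5} + \frac{5}{3} \left(- \frac{1}{5}\right) = \frac{6}{5} - \frac{1}{3} = \frac{13}{15} \approx 0.86667$)
$P{\left(v,R \right)} = \frac{9 + R}{R + v}$ ($P{\left(v,R \right)} = \frac{R + 9}{v + R} = \frac{9 + R}{R + v}$)
$90 \cdot 39 \left(-2\right) + P{\left(n,S{\left(1,4 \right)} \right)} = 90 \cdot 39 \left(-2\right) + \frac{9 + 1}{1 + \frac{13}{15}} = 90 \left(-78\right) + \frac{1}{\frac{28}{15}} \cdot 10 = -7020 + \frac{15}{28} \cdot 10 = -7020 + \frac{75}{14} = - \frac{98205}{14}$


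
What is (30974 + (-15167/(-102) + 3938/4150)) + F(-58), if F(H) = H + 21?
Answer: 6579488413/211650 ≈ 31087.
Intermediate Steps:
F(H) = 21 + H
(30974 + (-15167/(-102) + 3938/4150)) + F(-58) = (30974 + (-15167/(-102) + 3938/4150)) + (21 - 58) = (30974 + (-15167*(-1/102) + 3938*(1/4150))) - 37 = (30974 + (15167/102 + 1969/2075)) - 37 = (30974 + 31672363/211650) - 37 = 6587319463/211650 - 37 = 6579488413/211650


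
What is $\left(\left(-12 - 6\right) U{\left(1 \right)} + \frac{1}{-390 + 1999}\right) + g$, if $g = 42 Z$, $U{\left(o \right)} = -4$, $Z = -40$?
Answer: $- \frac{2587271}{1609} \approx -1608.0$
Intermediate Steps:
$g = -1680$ ($g = 42 \left(-40\right) = -1680$)
$\left(\left(-12 - 6\right) U{\left(1 \right)} + \frac{1}{-390 + 1999}\right) + g = \left(\left(-12 - 6\right) \left(-4\right) + \frac{1}{-390 + 1999}\right) - 1680 = \left(\left(-18\right) \left(-4\right) + \frac{1}{1609}\right) - 1680 = \left(72 + \frac{1}{1609}\right) - 1680 = \frac{115849}{1609} - 1680 = - \frac{2587271}{1609}$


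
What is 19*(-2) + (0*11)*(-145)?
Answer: -38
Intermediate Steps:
19*(-2) + (0*11)*(-145) = -38 + 0*(-145) = -38 + 0 = -38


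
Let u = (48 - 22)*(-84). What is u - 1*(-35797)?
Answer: 33613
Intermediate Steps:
u = -2184 (u = 26*(-84) = -2184)
u - 1*(-35797) = -2184 - 1*(-35797) = -2184 + 35797 = 33613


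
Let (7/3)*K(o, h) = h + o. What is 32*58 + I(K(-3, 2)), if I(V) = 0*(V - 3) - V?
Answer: 12995/7 ≈ 1856.4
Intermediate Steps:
K(o, h) = 3*h/7 + 3*o/7 (K(o, h) = 3*(h + o)/7 = 3*h/7 + 3*o/7)
I(V) = -V (I(V) = 0*(-3 + V) - V = 0 - V = -V)
32*58 + I(K(-3, 2)) = 32*58 - ((3/7)*2 + (3/7)*(-3)) = 1856 - (6/7 - 9/7) = 1856 - 1*(-3/7) = 1856 + 3/7 = 12995/7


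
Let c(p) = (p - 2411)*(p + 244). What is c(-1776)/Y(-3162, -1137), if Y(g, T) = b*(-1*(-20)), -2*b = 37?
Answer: -3207242/185 ≈ -17336.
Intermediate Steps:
b = -37/2 (b = -½*37 = -37/2 ≈ -18.500)
Y(g, T) = -370 (Y(g, T) = -(-37)*(-20)/2 = -37/2*20 = -370)
c(p) = (-2411 + p)*(244 + p)
c(-1776)/Y(-3162, -1137) = (-588284 + (-1776)² - 2167*(-1776))/(-370) = (-588284 + 3154176 + 3848592)*(-1/370) = 6414484*(-1/370) = -3207242/185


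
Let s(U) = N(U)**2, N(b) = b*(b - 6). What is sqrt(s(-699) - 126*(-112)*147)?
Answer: 3*sqrt(26983220721) ≈ 4.9280e+5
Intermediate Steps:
N(b) = b*(-6 + b)
s(U) = U**2*(-6 + U)**2 (s(U) = (U*(-6 + U))**2 = U**2*(-6 + U)**2)
sqrt(s(-699) - 126*(-112)*147) = sqrt((-699)**2*(-6 - 699)**2 - 126*(-112)*147) = sqrt(488601*(-705)**2 + 14112*147) = sqrt(488601*497025 + 2074464) = sqrt(242846912025 + 2074464) = sqrt(242848986489) = 3*sqrt(26983220721)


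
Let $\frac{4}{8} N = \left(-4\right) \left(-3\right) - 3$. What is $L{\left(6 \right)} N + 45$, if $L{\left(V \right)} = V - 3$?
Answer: $99$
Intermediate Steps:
$L{\left(V \right)} = -3 + V$ ($L{\left(V \right)} = V - 3 = -3 + V$)
$N = 18$ ($N = 2 \left(\left(-4\right) \left(-3\right) - 3\right) = 2 \left(12 - 3\right) = 2 \cdot 9 = 18$)
$L{\left(6 \right)} N + 45 = \left(-3 + 6\right) 18 + 45 = 3 \cdot 18 + 45 = 54 + 45 = 99$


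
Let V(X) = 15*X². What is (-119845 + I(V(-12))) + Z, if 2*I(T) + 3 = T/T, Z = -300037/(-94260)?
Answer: -11296383923/94260 ≈ -1.1984e+5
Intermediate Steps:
Z = 300037/94260 (Z = -300037*(-1/94260) = 300037/94260 ≈ 3.1831)
I(T) = -1 (I(T) = -3/2 + (T/T)/2 = -3/2 + (½)*1 = -3/2 + ½ = -1)
(-119845 + I(V(-12))) + Z = (-119845 - 1) + 300037/94260 = -119846 + 300037/94260 = -11296383923/94260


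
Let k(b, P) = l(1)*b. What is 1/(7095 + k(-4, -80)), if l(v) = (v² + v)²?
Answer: 1/7079 ≈ 0.00014126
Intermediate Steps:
l(v) = (v + v²)²
k(b, P) = 4*b (k(b, P) = (1²*(1 + 1)²)*b = (1*2²)*b = (1*4)*b = 4*b)
1/(7095 + k(-4, -80)) = 1/(7095 + 4*(-4)) = 1/(7095 - 16) = 1/7079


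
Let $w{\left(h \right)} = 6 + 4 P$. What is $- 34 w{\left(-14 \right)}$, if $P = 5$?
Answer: $-884$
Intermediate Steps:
$w{\left(h \right)} = 26$ ($w{\left(h \right)} = 6 + 4 \cdot 5 = 6 + 20 = 26$)
$- 34 w{\left(-14 \right)} = \left(-34\right) 26 = -884$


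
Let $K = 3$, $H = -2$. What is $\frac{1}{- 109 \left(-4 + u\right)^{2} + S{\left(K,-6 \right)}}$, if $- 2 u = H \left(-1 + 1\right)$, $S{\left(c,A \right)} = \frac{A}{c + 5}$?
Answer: $- \frac{4}{6979} \approx -0.00057315$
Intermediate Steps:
$S{\left(c,A \right)} = \frac{A}{5 + c}$
$u = 0$ ($u = - \frac{\left(-2\right) \left(-1 + 1\right)}{2} = - \frac{\left(-2\right) 0}{2} = \left(- \frac{1}{2}\right) 0 = 0$)
$\frac{1}{- 109 \left(-4 + u\right)^{2} + S{\left(K,-6 \right)}} = \frac{1}{- 109 \left(-4 + 0\right)^{2} - \frac{6}{5 + 3}} = \frac{1}{- 109 \left(-4\right)^{2} - \frac{6}{8}} = \frac{1}{\left(-109\right) 16 - \frac{3}{4}} = \frac{1}{-1744 - \frac{3}{4}} = \frac{1}{- \frac{6979}{4}} = - \frac{4}{6979}$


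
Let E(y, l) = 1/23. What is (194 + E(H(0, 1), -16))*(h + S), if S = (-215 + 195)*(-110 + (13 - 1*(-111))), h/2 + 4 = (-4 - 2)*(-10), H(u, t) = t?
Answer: -749784/23 ≈ -32599.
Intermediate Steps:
E(y, l) = 1/23
h = 112 (h = -8 + 2*((-4 - 2)*(-10)) = -8 + 2*(-6*(-10)) = -8 + 2*60 = -8 + 120 = 112)
S = -280 (S = -20*(-110 + (13 + 111)) = -20*(-110 + 124) = -20*14 = -280)
(194 + E(H(0, 1), -16))*(h + S) = (194 + 1/23)*(112 - 280) = (4463/23)*(-168) = -749784/23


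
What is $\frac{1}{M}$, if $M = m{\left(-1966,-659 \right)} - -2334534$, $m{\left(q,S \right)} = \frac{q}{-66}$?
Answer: $\frac{33}{77040605} \approx 4.2835 \cdot 10^{-7}$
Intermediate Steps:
$m{\left(q,S \right)} = - \frac{q}{66}$ ($m{\left(q,S \right)} = q \left(- \frac{1}{66}\right) = - \frac{q}{66}$)
$M = \frac{77040605}{33}$ ($M = \left(- \frac{1}{66}\right) \left(-1966\right) - -2334534 = \frac{983}{33} + 2334534 = \frac{77040605}{33} \approx 2.3346 \cdot 10^{6}$)
$\frac{1}{M} = \frac{1}{\frac{77040605}{33}} = \frac{33}{77040605}$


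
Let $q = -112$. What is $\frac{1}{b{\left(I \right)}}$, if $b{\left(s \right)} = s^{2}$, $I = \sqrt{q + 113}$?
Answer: $1$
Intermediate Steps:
$I = 1$ ($I = \sqrt{-112 + 113} = \sqrt{1} = 1$)
$\frac{1}{b{\left(I \right)}} = \frac{1}{1^{2}} = 1^{-1} = 1$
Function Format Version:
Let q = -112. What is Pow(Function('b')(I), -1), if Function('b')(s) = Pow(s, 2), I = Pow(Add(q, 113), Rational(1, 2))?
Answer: 1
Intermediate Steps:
I = 1 (I = Pow(Add(-112, 113), Rational(1, 2)) = Pow(1, Rational(1, 2)) = 1)
Pow(Function('b')(I), -1) = Pow(Pow(1, 2), -1) = Pow(1, -1) = 1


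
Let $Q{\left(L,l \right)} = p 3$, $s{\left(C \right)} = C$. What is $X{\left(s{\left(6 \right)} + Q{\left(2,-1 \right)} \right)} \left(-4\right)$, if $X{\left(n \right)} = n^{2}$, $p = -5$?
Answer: $-324$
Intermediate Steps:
$Q{\left(L,l \right)} = -15$ ($Q{\left(L,l \right)} = \left(-5\right) 3 = -15$)
$X{\left(s{\left(6 \right)} + Q{\left(2,-1 \right)} \right)} \left(-4\right) = \left(6 - 15\right)^{2} \left(-4\right) = \left(-9\right)^{2} \left(-4\right) = 81 \left(-4\right) = -324$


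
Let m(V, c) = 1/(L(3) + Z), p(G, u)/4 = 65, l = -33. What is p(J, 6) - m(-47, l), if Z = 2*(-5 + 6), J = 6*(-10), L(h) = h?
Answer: 1299/5 ≈ 259.80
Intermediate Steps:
J = -60
p(G, u) = 260 (p(G, u) = 4*65 = 260)
Z = 2 (Z = 2*1 = 2)
m(V, c) = ⅕ (m(V, c) = 1/(3 + 2) = 1/5 = ⅕)
p(J, 6) - m(-47, l) = 260 - 1*⅕ = 260 - ⅕ = 1299/5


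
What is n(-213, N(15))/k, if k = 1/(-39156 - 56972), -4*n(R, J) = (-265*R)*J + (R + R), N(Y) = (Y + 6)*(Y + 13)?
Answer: 797603671488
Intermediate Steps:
N(Y) = (6 + Y)*(13 + Y)
n(R, J) = -R/2 + 265*J*R/4 (n(R, J) = -((-265*R)*J + (R + R))/4 = -(-265*J*R + 2*R)/4 = -(2*R - 265*J*R)/4 = -R/2 + 265*J*R/4)
k = -1/96128 (k = 1/(-96128) = -1/96128 ≈ -1.0403e-5)
n(-213, N(15))/k = ((¼)*(-213)*(-2 + 265*(78 + 15² + 19*15)))/(-1/96128) = ((¼)*(-213)*(-2 + 265*(78 + 225 + 285)))*(-96128) = ((¼)*(-213)*(-2 + 265*588))*(-96128) = ((¼)*(-213)*(-2 + 155820))*(-96128) = ((¼)*(-213)*155818)*(-96128) = -16594617/2*(-96128) = 797603671488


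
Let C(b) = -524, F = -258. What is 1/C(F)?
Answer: -1/524 ≈ -0.0019084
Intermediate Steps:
1/C(F) = 1/(-524) = -1/524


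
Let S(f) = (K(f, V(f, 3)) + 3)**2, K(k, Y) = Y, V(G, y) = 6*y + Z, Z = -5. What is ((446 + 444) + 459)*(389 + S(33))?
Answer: 870105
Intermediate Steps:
V(G, y) = -5 + 6*y (V(G, y) = 6*y - 5 = -5 + 6*y)
S(f) = 256 (S(f) = ((-5 + 6*3) + 3)**2 = ((-5 + 18) + 3)**2 = (13 + 3)**2 = 16**2 = 256)
((446 + 444) + 459)*(389 + S(33)) = ((446 + 444) + 459)*(389 + 256) = (890 + 459)*645 = 1349*645 = 870105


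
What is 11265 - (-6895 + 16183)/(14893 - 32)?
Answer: 167399877/14861 ≈ 11264.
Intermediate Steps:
11265 - (-6895 + 16183)/(14893 - 32) = 11265 - 9288/14861 = 167399877/14861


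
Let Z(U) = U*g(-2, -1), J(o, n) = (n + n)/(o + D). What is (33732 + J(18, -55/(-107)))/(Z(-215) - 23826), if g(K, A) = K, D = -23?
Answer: -1804651/1251686 ≈ -1.4418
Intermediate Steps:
J(o, n) = 2*n/(-23 + o) (J(o, n) = (n + n)/(o - 23) = (2*n)/(-23 + o) = 2*n/(-23 + o))
Z(U) = -2*U (Z(U) = U*(-2) = -2*U)
(33732 + J(18, -55/(-107)))/(Z(-215) - 23826) = (33732 + 2*(-55/(-107))/(-23 + 18))/(-2*(-215) - 23826) = (33732 + 2*(-55*(-1/107))/(-5))/(430 - 23826) = (33732 + 2*(55/107)*(-1/5))/(-23396) = (33732 - 22/107)*(-1/23396) = (3609302/107)*(-1/23396) = -1804651/1251686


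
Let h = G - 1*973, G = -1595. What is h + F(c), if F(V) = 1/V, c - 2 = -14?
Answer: -30817/12 ≈ -2568.1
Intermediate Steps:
c = -12 (c = 2 - 14 = -12)
h = -2568 (h = -1595 - 1*973 = -1595 - 973 = -2568)
h + F(c) = -2568 + 1/(-12) = -2568 - 1/12 = -30817/12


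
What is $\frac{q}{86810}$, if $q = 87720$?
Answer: $\frac{8772}{8681} \approx 1.0105$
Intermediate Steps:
$\frac{q}{86810} = \frac{87720}{86810} = 87720 \cdot \frac{1}{86810} = \frac{8772}{8681}$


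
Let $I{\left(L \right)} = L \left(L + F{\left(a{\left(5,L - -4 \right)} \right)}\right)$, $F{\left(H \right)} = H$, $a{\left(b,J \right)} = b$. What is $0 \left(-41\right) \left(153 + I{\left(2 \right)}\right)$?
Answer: $0$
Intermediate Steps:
$I{\left(L \right)} = L \left(5 + L\right)$ ($I{\left(L \right)} = L \left(L + 5\right) = L \left(5 + L\right)$)
$0 \left(-41\right) \left(153 + I{\left(2 \right)}\right) = 0 \left(-41\right) \left(153 + 2 \left(5 + 2\right)\right) = 0 \left(153 + 2 \cdot 7\right) = 0 \left(153 + 14\right) = 0 \cdot 167 = 0$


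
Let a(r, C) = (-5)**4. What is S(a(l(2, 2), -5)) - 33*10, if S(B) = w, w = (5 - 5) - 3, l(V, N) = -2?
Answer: -333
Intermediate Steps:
a(r, C) = 625
w = -3 (w = 0 - 3 = -3)
S(B) = -3
S(a(l(2, 2), -5)) - 33*10 = -3 - 33*10 = -3 - 330 = -333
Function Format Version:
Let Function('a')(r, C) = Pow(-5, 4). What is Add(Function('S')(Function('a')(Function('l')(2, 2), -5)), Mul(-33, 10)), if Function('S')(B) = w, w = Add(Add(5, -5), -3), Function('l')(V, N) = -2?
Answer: -333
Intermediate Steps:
Function('a')(r, C) = 625
w = -3 (w = Add(0, -3) = -3)
Function('S')(B) = -3
Add(Function('S')(Function('a')(Function('l')(2, 2), -5)), Mul(-33, 10)) = Add(-3, Mul(-33, 10)) = Add(-3, -330) = -333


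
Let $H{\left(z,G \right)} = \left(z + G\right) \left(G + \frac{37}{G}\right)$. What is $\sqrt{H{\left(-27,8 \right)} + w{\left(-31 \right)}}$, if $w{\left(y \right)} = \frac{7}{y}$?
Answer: $\frac{i \sqrt{3691790}}{124} \approx 15.495 i$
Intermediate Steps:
$H{\left(z,G \right)} = \left(G + z\right) \left(G + \frac{37}{G}\right)$
$\sqrt{H{\left(-27,8 \right)} + w{\left(-31 \right)}} = \sqrt{\left(37 + 8^{2} + 8 \left(-27\right) + 37 \left(-27\right) \frac{1}{8}\right) + \frac{7}{-31}} = \sqrt{\left(37 + 64 - 216 + 37 \left(-27\right) \frac{1}{8}\right) + 7 \left(- \frac{1}{31}\right)} = \sqrt{\left(37 + 64 - 216 - \frac{999}{8}\right) - \frac{7}{31}} = \sqrt{- \frac{1919}{8} - \frac{7}{31}} = \sqrt{- \frac{59545}{248}} = \frac{i \sqrt{3691790}}{124}$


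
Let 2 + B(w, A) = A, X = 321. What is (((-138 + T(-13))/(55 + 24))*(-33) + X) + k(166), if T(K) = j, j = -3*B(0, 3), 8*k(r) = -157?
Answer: 227693/632 ≈ 360.27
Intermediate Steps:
k(r) = -157/8 (k(r) = (1/8)*(-157) = -157/8)
B(w, A) = -2 + A
j = -3 (j = -3*(-2 + 3) = -3*1 = -3)
T(K) = -3
(((-138 + T(-13))/(55 + 24))*(-33) + X) + k(166) = (((-138 - 3)/(55 + 24))*(-33) + 321) - 157/8 = (-141/79*(-33) + 321) - 157/8 = (4653/79 + 321) - 157/8 = 30012/79 - 157/8 = 227693/632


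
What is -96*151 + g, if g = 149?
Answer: -14347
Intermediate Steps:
-96*151 + g = -96*151 + 149 = -14496 + 149 = -14347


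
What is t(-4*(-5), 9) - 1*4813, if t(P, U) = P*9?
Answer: -4633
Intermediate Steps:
t(P, U) = 9*P
t(-4*(-5), 9) - 1*4813 = 9*(-4*(-5)) - 1*4813 = 9*20 - 4813 = 180 - 4813 = -4633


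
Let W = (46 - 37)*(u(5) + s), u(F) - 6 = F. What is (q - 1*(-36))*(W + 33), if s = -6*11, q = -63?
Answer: 12474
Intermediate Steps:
u(F) = 6 + F
s = -66
W = -495 (W = (46 - 37)*((6 + 5) - 66) = 9*(11 - 66) = 9*(-55) = -495)
(q - 1*(-36))*(W + 33) = (-63 - 1*(-36))*(-495 + 33) = (-63 + 36)*(-462) = -27*(-462) = 12474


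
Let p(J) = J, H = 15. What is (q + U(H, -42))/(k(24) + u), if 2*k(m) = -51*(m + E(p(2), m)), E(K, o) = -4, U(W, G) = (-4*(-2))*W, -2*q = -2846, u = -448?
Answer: -1543/958 ≈ -1.6106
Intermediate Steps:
q = 1423 (q = -1/2*(-2846) = 1423)
U(W, G) = 8*W
k(m) = 102 - 51*m/2 (k(m) = (-51*(m - 4))/2 = (-51*(-4 + m))/2 = (204 - 51*m)/2 = 102 - 51*m/2)
(q + U(H, -42))/(k(24) + u) = (1423 + 8*15)/((102 - 51/2*24) - 448) = (1423 + 120)/((102 - 612) - 448) = 1543/(-510 - 448) = 1543/(-958) = 1543*(-1/958) = -1543/958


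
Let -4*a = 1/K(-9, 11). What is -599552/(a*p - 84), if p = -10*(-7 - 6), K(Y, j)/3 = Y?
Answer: 32375808/4471 ≈ 7241.3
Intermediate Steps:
K(Y, j) = 3*Y
p = 130 (p = -10*(-13) = 130)
a = 1/108 (a = -1/(4*(3*(-9))) = -1/4/(-27) = -1/4*(-1/27) = 1/108 ≈ 0.0092593)
-599552/(a*p - 84) = -599552/((1/108)*130 - 84) = -599552/(65/54 - 84) = -599552/(-4471/54) = -599552*(-54/4471) = 32375808/4471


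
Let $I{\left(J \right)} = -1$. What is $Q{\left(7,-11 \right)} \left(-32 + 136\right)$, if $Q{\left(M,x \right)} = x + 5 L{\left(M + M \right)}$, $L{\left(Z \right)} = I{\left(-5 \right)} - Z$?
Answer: $-8944$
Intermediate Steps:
$L{\left(Z \right)} = -1 - Z$
$Q{\left(M,x \right)} = -5 + x - 10 M$ ($Q{\left(M,x \right)} = x + 5 \left(-1 - \left(M + M\right)\right) = x + 5 \left(-1 - 2 M\right) = x - \left(5 + 10 M\right) = -5 + x - 10 M$)
$Q{\left(7,-11 \right)} \left(-32 + 136\right) = \left(-5 - 11 - 70\right) \left(-32 + 136\right) = \left(-5 - 11 - 70\right) 104 = \left(-86\right) 104 = -8944$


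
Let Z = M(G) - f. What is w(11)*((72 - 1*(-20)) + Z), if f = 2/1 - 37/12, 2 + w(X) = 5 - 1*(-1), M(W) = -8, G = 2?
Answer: 1021/3 ≈ 340.33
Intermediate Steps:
w(X) = 4 (w(X) = -2 + (5 - 1*(-1)) = -2 + (5 + 1) = -2 + 6 = 4)
f = -13/12 (f = 2*1 - 37*1/12 = 2 - 37/12 = -13/12 ≈ -1.0833)
Z = -83/12 (Z = -8 - 1*(-13/12) = -8 + 13/12 = -83/12 ≈ -6.9167)
w(11)*((72 - 1*(-20)) + Z) = 4*((72 - 1*(-20)) - 83/12) = 4*((72 + 20) - 83/12) = 4*(92 - 83/12) = 4*(1021/12) = 1021/3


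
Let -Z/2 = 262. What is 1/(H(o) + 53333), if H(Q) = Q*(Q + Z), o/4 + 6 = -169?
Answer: 1/910133 ≈ 1.0987e-6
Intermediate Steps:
o = -700 (o = -24 + 4*(-169) = -24 - 676 = -700)
Z = -524 (Z = -2*262 = -524)
H(Q) = Q*(-524 + Q) (H(Q) = Q*(Q - 524) = Q*(-524 + Q))
1/(H(o) + 53333) = 1/(-700*(-524 - 700) + 53333) = 1/(-700*(-1224) + 53333) = 1/(856800 + 53333) = 1/910133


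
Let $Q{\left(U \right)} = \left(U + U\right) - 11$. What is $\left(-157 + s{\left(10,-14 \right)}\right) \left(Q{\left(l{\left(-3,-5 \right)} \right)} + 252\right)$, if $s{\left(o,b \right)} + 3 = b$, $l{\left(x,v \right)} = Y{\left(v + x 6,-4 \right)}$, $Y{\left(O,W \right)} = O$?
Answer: $-33930$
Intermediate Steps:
$l{\left(x,v \right)} = v + 6 x$ ($l{\left(x,v \right)} = v + x 6 = v + 6 x$)
$s{\left(o,b \right)} = -3 + b$
$Q{\left(U \right)} = -11 + 2 U$ ($Q{\left(U \right)} = 2 U - 11 = -11 + 2 U$)
$\left(-157 + s{\left(10,-14 \right)}\right) \left(Q{\left(l{\left(-3,-5 \right)} \right)} + 252\right) = \left(-157 - 17\right) \left(\left(-11 + 2 \left(-5 + 6 \left(-3\right)\right)\right) + 252\right) = \left(-157 - 17\right) \left(\left(-11 + 2 \left(-5 - 18\right)\right) + 252\right) = - 174 \left(\left(-11 + 2 \left(-23\right)\right) + 252\right) = - 174 \left(\left(-11 - 46\right) + 252\right) = - 174 \left(-57 + 252\right) = \left(-174\right) 195 = -33930$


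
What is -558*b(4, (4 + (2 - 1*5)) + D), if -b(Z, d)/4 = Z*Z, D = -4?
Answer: 35712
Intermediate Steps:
b(Z, d) = -4*Z**2 (b(Z, d) = -4*Z*Z = -4*Z**2)
-558*b(4, (4 + (2 - 1*5)) + D) = -(-2232)*4**2 = -(-2232)*16 = -558*(-64) = 35712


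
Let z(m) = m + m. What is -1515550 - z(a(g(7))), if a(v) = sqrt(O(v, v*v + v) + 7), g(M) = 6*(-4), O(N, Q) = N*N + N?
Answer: -1515550 - 2*sqrt(559) ≈ -1.5156e+6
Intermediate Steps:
O(N, Q) = N + N**2 (O(N, Q) = N**2 + N = N + N**2)
g(M) = -24
a(v) = sqrt(7 + v*(1 + v)) (a(v) = sqrt(v*(1 + v) + 7) = sqrt(7 + v*(1 + v)))
z(m) = 2*m
-1515550 - z(a(g(7))) = -1515550 - 2*sqrt(7 - 24*(1 - 24)) = -1515550 - 2*sqrt(7 - 24*(-23)) = -1515550 - 2*sqrt(7 + 552) = -1515550 - 2*sqrt(559)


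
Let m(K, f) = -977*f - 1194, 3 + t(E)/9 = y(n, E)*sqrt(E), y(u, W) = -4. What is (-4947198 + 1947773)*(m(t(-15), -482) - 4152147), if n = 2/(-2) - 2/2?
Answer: 11045163604475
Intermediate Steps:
n = -2 (n = 2*(-1/2) - 2*1/2 = -1 - 1 = -2)
t(E) = -27 - 36*sqrt(E) (t(E) = -27 + 9*(-4*sqrt(E)) = -27 - 36*sqrt(E))
m(K, f) = -1194 - 977*f
(-4947198 + 1947773)*(m(t(-15), -482) - 4152147) = (-4947198 + 1947773)*((-1194 - 977*(-482)) - 4152147) = -2999425*((-1194 + 470914) - 4152147) = -2999425*(469720 - 4152147) = -2999425*(-3682427) = 11045163604475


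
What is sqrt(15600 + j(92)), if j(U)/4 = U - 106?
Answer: 2*sqrt(3886) ≈ 124.68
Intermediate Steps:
j(U) = -424 + 4*U (j(U) = 4*(U - 106) = 4*(-106 + U) = -424 + 4*U)
sqrt(15600 + j(92)) = sqrt(15600 + (-424 + 4*92)) = sqrt(15600 + (-424 + 368)) = sqrt(15600 - 56) = sqrt(15544) = 2*sqrt(3886)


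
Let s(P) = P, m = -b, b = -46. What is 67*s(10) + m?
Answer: 716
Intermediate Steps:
m = 46 (m = -1*(-46) = 46)
67*s(10) + m = 67*10 + 46 = 670 + 46 = 716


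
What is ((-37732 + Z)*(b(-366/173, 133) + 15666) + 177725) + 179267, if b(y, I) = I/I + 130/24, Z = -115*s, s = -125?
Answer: -4388443729/12 ≈ -3.6570e+8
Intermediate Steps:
Z = 14375 (Z = -115*(-125) = 14375)
b(y, I) = 77/12 (b(y, I) = 1 + 130*(1/24) = 1 + 65/12 = 77/12)
((-37732 + Z)*(b(-366/173, 133) + 15666) + 177725) + 179267 = ((-37732 + 14375)*(77/12 + 15666) + 177725) + 179267 = (-23357*188069/12 + 177725) + 179267 = (-4392727633/12 + 177725) + 179267 = -4390594933/12 + 179267 = -4388443729/12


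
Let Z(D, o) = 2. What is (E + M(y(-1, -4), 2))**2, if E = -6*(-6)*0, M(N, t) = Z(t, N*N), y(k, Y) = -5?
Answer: 4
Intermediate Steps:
M(N, t) = 2
E = 0 (E = 36*0 = 0)
(E + M(y(-1, -4), 2))**2 = (0 + 2)**2 = 2**2 = 4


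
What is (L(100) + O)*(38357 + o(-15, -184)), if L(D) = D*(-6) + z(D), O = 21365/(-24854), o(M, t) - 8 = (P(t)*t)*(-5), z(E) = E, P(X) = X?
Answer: 1629677703975/24854 ≈ 6.5570e+7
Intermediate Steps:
o(M, t) = 8 - 5*t² (o(M, t) = 8 + (t*t)*(-5) = 8 + t²*(-5) = 8 - 5*t²)
O = -21365/24854 (O = 21365*(-1/24854) = -21365/24854 ≈ -0.85962)
L(D) = -5*D (L(D) = D*(-6) + D = -6*D + D = -5*D)
(L(100) + O)*(38357 + o(-15, -184)) = (-5*100 - 21365/24854)*(38357 + (8 - 5*(-184)²)) = (-500 - 21365/24854)*(38357 + (8 - 5*33856)) = -12448365*(38357 + (8 - 169280))/24854 = -12448365*(38357 - 169272)/24854 = -12448365/24854*(-130915) = 1629677703975/24854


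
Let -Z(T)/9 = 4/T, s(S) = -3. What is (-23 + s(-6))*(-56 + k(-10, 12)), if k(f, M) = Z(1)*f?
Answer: -7904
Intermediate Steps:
Z(T) = -36/T
k(f, M) = -36*f (k(f, M) = (-36/1)*f = (-36*1)*f = -36*f)
(-23 + s(-6))*(-56 + k(-10, 12)) = (-23 - 3)*(-56 - 36*(-10)) = -26*(-56 + 360) = -26*304 = -7904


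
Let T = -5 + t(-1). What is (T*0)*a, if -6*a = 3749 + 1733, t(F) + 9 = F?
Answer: 0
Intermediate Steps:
t(F) = -9 + F
a = -2741/3 (a = -(3749 + 1733)/6 = -⅙*5482 = -2741/3 ≈ -913.67)
T = -15 (T = -5 + (-9 - 1) = -5 - 10 = -15)
(T*0)*a = -15*0*(-2741/3) = 0*(-2741/3) = 0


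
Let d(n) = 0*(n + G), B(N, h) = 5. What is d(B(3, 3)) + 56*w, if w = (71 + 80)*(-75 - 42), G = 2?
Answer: -989352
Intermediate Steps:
d(n) = 0 (d(n) = 0*(n + 2) = 0*(2 + n) = 0)
w = -17667 (w = 151*(-117) = -17667)
d(B(3, 3)) + 56*w = 0 + 56*(-17667) = 0 - 989352 = -989352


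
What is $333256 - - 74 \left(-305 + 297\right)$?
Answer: $332664$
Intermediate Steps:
$333256 - - 74 \left(-305 + 297\right) = 333256 - \left(-74\right) \left(-8\right) = 333256 - 592 = 332664$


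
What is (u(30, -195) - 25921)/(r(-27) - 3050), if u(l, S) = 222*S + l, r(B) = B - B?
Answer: 69181/3050 ≈ 22.682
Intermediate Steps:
r(B) = 0
u(l, S) = l + 222*S
(u(30, -195) - 25921)/(r(-27) - 3050) = ((30 + 222*(-195)) - 25921)/(0 - 3050) = ((30 - 43290) - 25921)/(-3050) = (-43260 - 25921)*(-1/3050) = -69181*(-1/3050) = 69181/3050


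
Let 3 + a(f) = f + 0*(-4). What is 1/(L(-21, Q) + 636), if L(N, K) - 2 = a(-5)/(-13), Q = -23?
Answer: 13/8302 ≈ 0.0015659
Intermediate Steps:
a(f) = -3 + f (a(f) = -3 + (f + 0*(-4)) = -3 + (f + 0) = -3 + f)
L(N, K) = 34/13 (L(N, K) = 2 + (-3 - 5)/(-13) = 2 - 8*(-1/13) = 2 + 8/13 = 34/13)
1/(L(-21, Q) + 636) = 1/(34/13 + 636) = 1/(8302/13) = 13/8302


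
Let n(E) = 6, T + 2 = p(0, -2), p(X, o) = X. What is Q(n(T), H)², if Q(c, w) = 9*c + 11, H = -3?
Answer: 4225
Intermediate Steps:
T = -2 (T = -2 + 0 = -2)
Q(c, w) = 11 + 9*c
Q(n(T), H)² = (11 + 9*6)² = (11 + 54)² = 65² = 4225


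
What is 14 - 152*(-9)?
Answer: 1382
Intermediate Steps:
14 - 152*(-9) = 14 + 1368 = 1382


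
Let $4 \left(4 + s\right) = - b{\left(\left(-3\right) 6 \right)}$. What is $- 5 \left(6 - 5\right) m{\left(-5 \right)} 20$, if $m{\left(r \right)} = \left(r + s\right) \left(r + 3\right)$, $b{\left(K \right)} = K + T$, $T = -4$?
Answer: $-700$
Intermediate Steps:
$b{\left(K \right)} = -4 + K$ ($b{\left(K \right)} = K - 4 = -4 + K$)
$s = \frac{3}{2}$ ($s = -4 + \frac{\left(-1\right) \left(-4 - 18\right)}{4} = -4 + \frac{\left(-1\right) \left(-22\right)}{4} = -4 + \frac{1}{4} \cdot 22 = -4 + \frac{11}{2} = \frac{3}{2} \approx 1.5$)
$m{\left(r \right)} = \left(3 + r\right) \left(\frac{3}{2} + r\right)$ ($m{\left(r \right)} = \left(r + \frac{3}{2}\right) \left(r + 3\right) = \left(\frac{3}{2} + r\right) \left(3 + r\right) = \left(3 + r\right) \left(\frac{3}{2} + r\right)$)
$- 5 \left(6 - 5\right) m{\left(-5 \right)} 20 = - 5 \left(6 - 5\right) \left(\frac{9}{2} + \left(-5\right)^{2} + \frac{9}{2} \left(-5\right)\right) 20 = \left(-5\right) 1 \left(\frac{9}{2} + 25 - \frac{45}{2}\right) 20 = \left(-5\right) 7 \cdot 20 = \left(-35\right) 20 = -700$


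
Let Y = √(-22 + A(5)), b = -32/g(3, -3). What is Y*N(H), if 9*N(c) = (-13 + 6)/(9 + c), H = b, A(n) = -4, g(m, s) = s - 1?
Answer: -7*I*√26/153 ≈ -0.23329*I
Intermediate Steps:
g(m, s) = -1 + s
b = 8 (b = -32/(-1 - 3) = -32/(-4) = -32*(-¼) = 8)
Y = I*√26 (Y = √(-22 - 4) = √(-26) = I*√26 ≈ 5.099*I)
H = 8
N(c) = -7/(9*(9 + c)) (N(c) = ((-13 + 6)/(9 + c))/9 = (-7/(9 + c))/9 = -7/(9*(9 + c)))
Y*N(H) = (I*√26)*(-7/(81 + 9*8)) = (I*√26)*(-7/(81 + 72)) = (I*√26)*(-7/153) = -7*I*√26/153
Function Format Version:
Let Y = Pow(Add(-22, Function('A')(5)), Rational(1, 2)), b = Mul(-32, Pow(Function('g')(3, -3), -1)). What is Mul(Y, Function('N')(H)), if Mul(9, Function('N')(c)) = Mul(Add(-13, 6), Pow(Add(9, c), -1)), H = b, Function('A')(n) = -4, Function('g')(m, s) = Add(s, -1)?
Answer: Mul(Rational(-7, 153), I, Pow(26, Rational(1, 2))) ≈ Mul(-0.23329, I)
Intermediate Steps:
Function('g')(m, s) = Add(-1, s)
b = 8 (b = Mul(-32, Pow(Add(-1, -3), -1)) = Mul(-32, Pow(-4, -1)) = Mul(-32, Rational(-1, 4)) = 8)
Y = Mul(I, Pow(26, Rational(1, 2))) (Y = Pow(Add(-22, -4), Rational(1, 2)) = Pow(-26, Rational(1, 2)) = Mul(I, Pow(26, Rational(1, 2))) ≈ Mul(5.0990, I))
H = 8
Function('N')(c) = Mul(Rational(-7, 9), Pow(Add(9, c), -1)) (Function('N')(c) = Mul(Rational(1, 9), Mul(Add(-13, 6), Pow(Add(9, c), -1))) = Mul(Rational(1, 9), Mul(-7, Pow(Add(9, c), -1))) = Mul(Rational(-7, 9), Pow(Add(9, c), -1)))
Mul(Y, Function('N')(H)) = Mul(Mul(I, Pow(26, Rational(1, 2))), Mul(-7, Pow(Add(81, Mul(9, 8)), -1))) = Mul(Mul(I, Pow(26, Rational(1, 2))), Mul(-7, Pow(Add(81, 72), -1))) = Mul(Mul(I, Pow(26, Rational(1, 2))), Mul(-7, Pow(153, -1))) = Mul(Mul(I, Pow(26, Rational(1, 2))), Mul(-7, Rational(1, 153))) = Mul(Mul(I, Pow(26, Rational(1, 2))), Rational(-7, 153)) = Mul(Rational(-7, 153), I, Pow(26, Rational(1, 2)))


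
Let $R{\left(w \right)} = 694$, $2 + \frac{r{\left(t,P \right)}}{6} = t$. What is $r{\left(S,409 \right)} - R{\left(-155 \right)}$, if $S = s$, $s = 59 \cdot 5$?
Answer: $1064$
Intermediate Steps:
$s = 295$
$S = 295$
$r{\left(t,P \right)} = -12 + 6 t$
$r{\left(S,409 \right)} - R{\left(-155 \right)} = \left(-12 + 6 \cdot 295\right) - 694 = \left(-12 + 1770\right) - 694 = 1758 - 694 = 1064$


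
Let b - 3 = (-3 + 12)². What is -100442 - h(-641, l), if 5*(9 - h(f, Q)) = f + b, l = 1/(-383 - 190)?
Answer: -502812/5 ≈ -1.0056e+5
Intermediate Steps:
l = -1/573 (l = 1/(-573) = -1/573 ≈ -0.0017452)
b = 84 (b = 3 + (-3 + 12)² = 3 + 9² = 3 + 81 = 84)
h(f, Q) = -39/5 - f/5 (h(f, Q) = 9 - (f + 84)/5 = 9 - (84 + f)/5 = 9 + (-84/5 - f/5) = -39/5 - f/5)
-100442 - h(-641, l) = -100442 - (-39/5 - ⅕*(-641)) = -100442 - (-39/5 + 641/5) = -100442 - 1*602/5 = -100442 - 602/5 = -502812/5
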